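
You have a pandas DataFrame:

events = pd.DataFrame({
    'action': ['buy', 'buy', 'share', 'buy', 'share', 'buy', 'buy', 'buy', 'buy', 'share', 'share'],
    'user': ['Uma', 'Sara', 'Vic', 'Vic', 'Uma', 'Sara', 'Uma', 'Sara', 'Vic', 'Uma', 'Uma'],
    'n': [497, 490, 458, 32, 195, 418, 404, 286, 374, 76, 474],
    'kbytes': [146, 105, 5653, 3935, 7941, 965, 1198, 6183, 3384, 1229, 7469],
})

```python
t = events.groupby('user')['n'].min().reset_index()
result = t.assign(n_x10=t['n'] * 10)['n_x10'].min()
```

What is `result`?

320

group by user, min of n:
user
Sara    286
Uma      76
Vic      32
Name: n, dtype: int64
reset_index():
   user    n
0  Sara  286
1   Uma   76
2   Vic   32
add column n_x10 = t['n'] * 10:
   user    n  n_x10
0  Sara  286   2860
1   Uma   76    760
2   Vic   32    320
So min() = 320.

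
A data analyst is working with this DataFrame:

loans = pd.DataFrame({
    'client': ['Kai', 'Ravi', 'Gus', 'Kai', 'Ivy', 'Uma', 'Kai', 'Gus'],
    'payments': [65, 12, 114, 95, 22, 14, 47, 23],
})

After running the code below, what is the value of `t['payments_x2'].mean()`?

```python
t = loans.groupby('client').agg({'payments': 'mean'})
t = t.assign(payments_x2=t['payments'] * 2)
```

group by client, mean of payments:
        payments
client          
Gus         68.5
Ivy         22.0
Kai         69.0
Ravi        12.0
Uma         14.0
add column payments_x2 = t['payments'] * 2:
        payments  payments_x2
client                       
Gus         68.5        137.0
Ivy         22.0         44.0
Kai         69.0        138.0
Ravi        12.0         24.0
Uma         14.0         28.0
Reading off the mean of column 'payments_x2', we get 74.2.

74.2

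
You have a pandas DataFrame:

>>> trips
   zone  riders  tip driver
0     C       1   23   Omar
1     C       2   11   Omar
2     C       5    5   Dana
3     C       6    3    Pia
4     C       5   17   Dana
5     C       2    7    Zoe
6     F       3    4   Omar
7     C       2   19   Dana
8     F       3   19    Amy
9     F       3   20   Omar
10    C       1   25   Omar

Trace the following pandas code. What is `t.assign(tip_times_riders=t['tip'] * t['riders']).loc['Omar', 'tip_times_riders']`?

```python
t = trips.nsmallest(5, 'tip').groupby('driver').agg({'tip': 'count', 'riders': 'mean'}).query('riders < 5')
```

take 5 rows with smallest tip:
  zone  riders  tip driver
3    C       6    3    Pia
6    F       3    4   Omar
2    C       5    5   Dana
5    C       2    7    Zoe
1    C       2   11   Omar
group by driver: count(tip), mean(riders):
        tip  riders
driver             
Dana      1     5.0
Omar      2     2.5
Pia       1     6.0
Zoe       1     2.0
filter rows where riders < 5:
        tip  riders
driver             
Omar      2     2.5
Zoe       1     2.0
add column tip_times_riders = t['tip'] * t['riders']:
        tip  riders  tip_times_riders
driver                               
Omar      2     2.5               5.0
Zoe       1     2.0               2.0
Then the value at row 'Omar', column 'tip_times_riders': 5.0

5.0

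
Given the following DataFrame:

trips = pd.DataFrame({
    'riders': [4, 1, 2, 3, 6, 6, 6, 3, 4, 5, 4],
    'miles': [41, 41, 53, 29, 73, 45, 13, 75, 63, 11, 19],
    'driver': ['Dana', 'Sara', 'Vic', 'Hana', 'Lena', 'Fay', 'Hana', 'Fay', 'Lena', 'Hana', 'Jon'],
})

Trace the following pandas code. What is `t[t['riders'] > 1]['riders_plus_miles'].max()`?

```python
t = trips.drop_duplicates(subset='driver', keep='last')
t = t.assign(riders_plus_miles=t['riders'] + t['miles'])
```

78

drop duplicate driver (keep=last):
    riders  miles driver
0        4     41   Dana
1        1     41   Sara
2        2     53    Vic
7        3     75    Fay
8        4     63   Lena
9        5     11   Hana
10       4     19    Jon
add column riders_plus_miles = t['riders'] + t['miles']:
    riders  miles driver  riders_plus_miles
0        4     41   Dana                 45
1        1     41   Sara                 42
2        2     53    Vic                 55
7        3     75    Fay                 78
8        4     63   Lena                 67
9        5     11   Hana                 16
10       4     19    Jon                 23
filter rows where riders > 1:
    riders  miles driver  riders_plus_miles
0        4     41   Dana                 45
2        2     53    Vic                 55
7        3     75    Fay                 78
8        4     63   Lena                 67
9        5     11   Hana                 16
10       4     19    Jon                 23
So max() = 78.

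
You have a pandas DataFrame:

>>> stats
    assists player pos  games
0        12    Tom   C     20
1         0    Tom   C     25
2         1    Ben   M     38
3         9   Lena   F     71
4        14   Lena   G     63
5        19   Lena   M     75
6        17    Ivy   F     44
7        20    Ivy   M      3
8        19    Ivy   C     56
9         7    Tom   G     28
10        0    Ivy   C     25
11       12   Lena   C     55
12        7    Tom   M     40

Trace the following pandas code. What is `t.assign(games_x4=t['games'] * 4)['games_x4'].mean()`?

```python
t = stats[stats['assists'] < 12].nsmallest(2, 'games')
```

filter rows where assists < 12:
    assists player pos  games
1         0    Tom   C     25
2         1    Ben   M     38
3         9   Lena   F     71
9         7    Tom   G     28
10        0    Ivy   C     25
12        7    Tom   M     40
take 2 rows with smallest games:
    assists player pos  games
1         0    Tom   C     25
10        0    Ivy   C     25
add column games_x4 = t['games'] * 4:
    assists player pos  games  games_x4
1         0    Tom   C     25       100
10        0    Ivy   C     25       100
Reading off the mean of column 'games_x4', we get 100.0.

100.0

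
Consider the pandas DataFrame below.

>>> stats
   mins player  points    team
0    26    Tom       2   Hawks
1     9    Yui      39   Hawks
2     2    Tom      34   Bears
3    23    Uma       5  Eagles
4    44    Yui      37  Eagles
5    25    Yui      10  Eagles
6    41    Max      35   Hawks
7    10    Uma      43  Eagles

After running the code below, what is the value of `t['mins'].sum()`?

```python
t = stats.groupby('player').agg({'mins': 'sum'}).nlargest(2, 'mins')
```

group by player, sum of mins:
        mins
player      
Max       41
Tom       28
Uma       33
Yui       78
take 2 rows with largest mins:
        mins
player      
Yui       78
Max       41
So sum() = 119.

119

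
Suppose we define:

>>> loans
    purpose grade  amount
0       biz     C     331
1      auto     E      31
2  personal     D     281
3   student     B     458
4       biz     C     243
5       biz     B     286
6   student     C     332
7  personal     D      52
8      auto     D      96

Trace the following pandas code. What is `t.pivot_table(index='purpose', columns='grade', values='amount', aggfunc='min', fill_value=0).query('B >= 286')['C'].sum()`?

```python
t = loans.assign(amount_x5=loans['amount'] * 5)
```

add column amount_x5 = loans['amount'] * 5:
    purpose grade  amount  amount_x5
0       biz     C     331       1655
1      auto     E      31        155
2  personal     D     281       1405
3   student     B     458       2290
4       biz     C     243       1215
5       biz     B     286       1430
6   student     C     332       1660
7  personal     D      52        260
8      auto     D      96        480
pivot: rows=purpose, cols=grade, min(amount):
grade       B    C   D   E
purpose                   
auto        0    0  96  31
biz       286  243   0   0
personal    0    0  52   0
student   458  332   0   0
filter rows where B >= 286:
grade      B    C  D  E
purpose                
biz      286  243  0  0
student  458  332  0  0

575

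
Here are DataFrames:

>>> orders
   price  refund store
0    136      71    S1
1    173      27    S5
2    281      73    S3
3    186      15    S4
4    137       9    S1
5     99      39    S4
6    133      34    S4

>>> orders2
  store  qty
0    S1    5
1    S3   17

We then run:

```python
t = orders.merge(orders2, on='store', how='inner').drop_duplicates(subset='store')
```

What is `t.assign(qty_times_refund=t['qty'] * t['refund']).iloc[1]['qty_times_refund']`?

1241

merge on 'store' (how='inner') → 3 rows:
   price  refund store  qty
0    136      71    S1    5
1    281      73    S3   17
2    137       9    S1    5
drop duplicate store (keep=first):
   price  refund store  qty
0    136      71    S1    5
1    281      73    S3   17
add column qty_times_refund = t['qty'] * t['refund']:
   price  refund store  qty  qty_times_refund
0    136      71    S1    5               355
1    281      73    S3   17              1241
Hence 1241.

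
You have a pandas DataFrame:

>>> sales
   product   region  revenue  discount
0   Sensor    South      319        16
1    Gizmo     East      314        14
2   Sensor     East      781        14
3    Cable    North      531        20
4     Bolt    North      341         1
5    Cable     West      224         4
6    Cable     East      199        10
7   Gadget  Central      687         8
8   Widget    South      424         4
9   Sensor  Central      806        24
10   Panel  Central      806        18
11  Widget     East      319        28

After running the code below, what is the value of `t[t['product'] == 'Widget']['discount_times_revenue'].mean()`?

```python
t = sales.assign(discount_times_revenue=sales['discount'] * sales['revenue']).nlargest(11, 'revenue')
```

add column discount_times_revenue = sales['discount'] * sales['revenue']:
   product   region  revenue  discount  discount_times_revenue
0   Sensor    South      319        16                    5104
1    Gizmo     East      314        14                    4396
2   Sensor     East      781        14                   10934
3    Cable    North      531        20                   10620
4     Bolt    North      341         1                     341
5    Cable     West      224         4                     896
6    Cable     East      199        10                    1990
7   Gadget  Central      687         8                    5496
8   Widget    South      424         4                    1696
9   Sensor  Central      806        24                   19344
10   Panel  Central      806        18                   14508
11  Widget     East      319        28                    8932
take 11 rows with largest revenue:
   product   region  revenue  discount  discount_times_revenue
9   Sensor  Central      806        24                   19344
10   Panel  Central      806        18                   14508
2   Sensor     East      781        14                   10934
7   Gadget  Central      687         8                    5496
3    Cable    North      531        20                   10620
8   Widget    South      424         4                    1696
4     Bolt    North      341         1                     341
0   Sensor    South      319        16                    5104
11  Widget     East      319        28                    8932
1    Gizmo     East      314        14                    4396
5    Cable     West      224         4                     896
filter rows where product == 'Widget':
   product region  revenue  discount  discount_times_revenue
8   Widget  South      424         4                    1696
11  Widget   East      319        28                    8932
Finally, mean of column 'discount_times_revenue' = 5314.0.

5314.0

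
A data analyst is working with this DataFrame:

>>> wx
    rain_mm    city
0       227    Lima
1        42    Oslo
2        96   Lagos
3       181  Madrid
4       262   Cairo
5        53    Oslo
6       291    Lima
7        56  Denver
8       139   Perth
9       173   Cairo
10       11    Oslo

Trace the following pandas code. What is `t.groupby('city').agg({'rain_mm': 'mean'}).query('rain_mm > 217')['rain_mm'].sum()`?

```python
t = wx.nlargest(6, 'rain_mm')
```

take 6 rows with largest rain_mm:
   rain_mm    city
6      291    Lima
4      262   Cairo
0      227    Lima
3      181  Madrid
9      173   Cairo
8      139   Perth
group by city, mean of rain_mm:
        rain_mm
city           
Cairo     217.5
Lima      259.0
Madrid    181.0
Perth     139.0
filter rows where rain_mm > 217:
       rain_mm
city          
Cairo    217.5
Lima     259.0
Taking the sum of column 'rain_mm' gives 476.5.

476.5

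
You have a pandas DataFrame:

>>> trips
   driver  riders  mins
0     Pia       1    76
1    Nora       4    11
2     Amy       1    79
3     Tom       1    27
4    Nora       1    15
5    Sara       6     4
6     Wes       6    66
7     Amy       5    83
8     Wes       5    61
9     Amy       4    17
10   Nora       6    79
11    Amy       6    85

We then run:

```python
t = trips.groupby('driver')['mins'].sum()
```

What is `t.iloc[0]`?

group by driver, sum of mins:
driver
Amy     264
Nora    105
Pia      76
Sara      4
Tom      27
Wes     127
Name: mins, dtype: int64
Then the value at position 0: 264

264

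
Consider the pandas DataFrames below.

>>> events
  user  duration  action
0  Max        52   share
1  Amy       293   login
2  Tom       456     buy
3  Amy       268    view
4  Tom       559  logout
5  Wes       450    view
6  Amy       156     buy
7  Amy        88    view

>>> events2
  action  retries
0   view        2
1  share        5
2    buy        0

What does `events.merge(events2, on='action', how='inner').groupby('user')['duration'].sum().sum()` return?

1470

merge on 'action' (how='inner') → 6 rows:
  user  duration action  retries
0  Max        52  share        5
1  Tom       456    buy        0
2  Amy       268   view        2
3  Wes       450   view        2
4  Amy       156    buy        0
5  Amy        88   view        2
group by user, sum of duration:
user
Amy    512
Max     52
Tom    456
Wes    450
Name: duration, dtype: int64
Reading off the sum of the resulting series, we get 1470.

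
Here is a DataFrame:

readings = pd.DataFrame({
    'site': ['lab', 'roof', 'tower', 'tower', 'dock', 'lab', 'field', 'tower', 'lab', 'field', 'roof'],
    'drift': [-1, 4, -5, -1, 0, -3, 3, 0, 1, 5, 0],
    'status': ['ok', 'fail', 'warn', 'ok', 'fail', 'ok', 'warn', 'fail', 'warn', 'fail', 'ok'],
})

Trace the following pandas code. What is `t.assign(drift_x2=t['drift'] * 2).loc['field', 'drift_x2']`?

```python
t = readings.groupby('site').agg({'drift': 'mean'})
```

group by site, mean of drift:
       drift
site        
dock     0.0
field    4.0
lab     -1.0
roof     2.0
tower   -2.0
add column drift_x2 = t['drift'] * 2:
       drift  drift_x2
site                  
dock     0.0       0.0
field    4.0       8.0
lab     -1.0      -2.0
roof     2.0       4.0
tower   -2.0      -4.0
So loc['field', 'drift_x2'] = 8.0.

8.0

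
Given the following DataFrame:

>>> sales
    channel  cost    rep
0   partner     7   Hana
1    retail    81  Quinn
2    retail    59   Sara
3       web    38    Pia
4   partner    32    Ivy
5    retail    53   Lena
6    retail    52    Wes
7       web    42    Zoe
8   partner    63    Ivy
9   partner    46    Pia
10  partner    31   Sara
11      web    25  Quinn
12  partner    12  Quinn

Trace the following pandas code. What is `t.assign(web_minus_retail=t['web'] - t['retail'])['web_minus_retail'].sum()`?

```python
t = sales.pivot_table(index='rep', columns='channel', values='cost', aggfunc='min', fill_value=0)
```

pivot: rows=rep, cols=channel, min(cost):
channel  partner  retail  web
rep                          
Hana           7       0    0
Ivy           32       0    0
Lena           0      53    0
Pia           46       0   38
Quinn         12      81   25
Sara          31      59    0
Wes            0      52    0
Zoe            0       0   42
add column web_minus_retail = t['web'] - t['retail']:
channel  partner  retail  web  web_minus_retail
rep                                            
Hana           7       0    0                 0
Ivy           32       0    0                 0
Lena           0      53    0               -53
Pia           46       0   38                38
Quinn         12      81   25               -56
Sara          31      59    0               -59
Wes            0      52    0               -52
Zoe            0       0   42                42
Reading off the sum of column 'web_minus_retail', we get -140.

-140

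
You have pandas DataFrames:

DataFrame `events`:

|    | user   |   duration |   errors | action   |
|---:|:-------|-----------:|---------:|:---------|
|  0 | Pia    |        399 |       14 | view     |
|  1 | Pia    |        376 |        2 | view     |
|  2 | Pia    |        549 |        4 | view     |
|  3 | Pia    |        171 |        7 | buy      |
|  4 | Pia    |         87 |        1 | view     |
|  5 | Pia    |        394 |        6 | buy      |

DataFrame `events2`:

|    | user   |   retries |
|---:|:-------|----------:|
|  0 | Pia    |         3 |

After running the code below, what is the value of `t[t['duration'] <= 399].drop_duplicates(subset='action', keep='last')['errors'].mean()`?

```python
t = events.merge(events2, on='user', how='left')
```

merge on 'user' (how='left') → 6 rows:
  user  duration  errors action  retries
0  Pia       399      14   view        3
1  Pia       376       2   view        3
2  Pia       549       4   view        3
3  Pia       171       7    buy        3
4  Pia        87       1   view        3
5  Pia       394       6    buy        3
filter rows where duration <= 399:
  user  duration  errors action  retries
0  Pia       399      14   view        3
1  Pia       376       2   view        3
3  Pia       171       7    buy        3
4  Pia        87       1   view        3
5  Pia       394       6    buy        3
drop duplicate action (keep=last):
  user  duration  errors action  retries
4  Pia        87       1   view        3
5  Pia       394       6    buy        3
So mean() = 3.5.

3.5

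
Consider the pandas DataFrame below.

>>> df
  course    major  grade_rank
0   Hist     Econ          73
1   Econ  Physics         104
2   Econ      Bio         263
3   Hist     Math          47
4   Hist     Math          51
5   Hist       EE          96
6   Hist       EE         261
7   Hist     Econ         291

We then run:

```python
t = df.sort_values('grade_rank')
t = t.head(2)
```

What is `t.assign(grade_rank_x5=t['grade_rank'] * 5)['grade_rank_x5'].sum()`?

sort by grade_rank:
  course    major  grade_rank
3   Hist     Math          47
4   Hist     Math          51
0   Hist     Econ          73
5   Hist       EE          96
1   Econ  Physics         104
6   Hist       EE         261
2   Econ      Bio         263
7   Hist     Econ         291
take first 2 rows:
  course major  grade_rank
3   Hist  Math          47
4   Hist  Math          51
add column grade_rank_x5 = t['grade_rank'] * 5:
  course major  grade_rank  grade_rank_x5
3   Hist  Math          47            235
4   Hist  Math          51            255
Finally, sum of column 'grade_rank_x5' = 490.

490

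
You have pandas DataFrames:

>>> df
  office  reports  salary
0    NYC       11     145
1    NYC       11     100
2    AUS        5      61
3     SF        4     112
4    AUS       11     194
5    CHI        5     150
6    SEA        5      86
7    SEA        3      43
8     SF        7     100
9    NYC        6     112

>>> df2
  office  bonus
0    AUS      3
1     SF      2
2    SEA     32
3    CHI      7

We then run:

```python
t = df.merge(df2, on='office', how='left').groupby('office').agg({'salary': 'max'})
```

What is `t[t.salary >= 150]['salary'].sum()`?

merge on 'office' (how='left') → 10 rows:
  office  reports  salary  bonus
0    NYC       11     145    NaN
1    NYC       11     100    NaN
2    AUS        5      61    3.0
3     SF        4     112    2.0
4    AUS       11     194    3.0
5    CHI        5     150    7.0
6    SEA        5      86   32.0
7    SEA        3      43   32.0
8     SF        7     100    2.0
9    NYC        6     112    NaN
group by office, max of salary:
        salary
office        
AUS        194
CHI        150
NYC        145
SEA         86
SF         112
filter rows where salary >= 150:
        salary
office        
AUS        194
CHI        150
Reading off the sum of column 'salary', we get 344.

344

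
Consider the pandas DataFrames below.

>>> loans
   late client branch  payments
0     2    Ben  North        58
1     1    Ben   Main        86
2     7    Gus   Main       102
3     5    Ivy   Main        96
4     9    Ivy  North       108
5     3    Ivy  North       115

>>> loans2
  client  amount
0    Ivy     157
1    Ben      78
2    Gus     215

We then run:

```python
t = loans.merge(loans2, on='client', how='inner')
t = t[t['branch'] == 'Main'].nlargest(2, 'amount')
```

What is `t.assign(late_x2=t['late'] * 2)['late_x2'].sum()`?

24

merge on 'client' (how='inner') → 6 rows:
   late client branch  payments  amount
0     2    Ben  North        58      78
1     1    Ben   Main        86      78
2     7    Gus   Main       102     215
3     5    Ivy   Main        96     157
4     9    Ivy  North       108     157
5     3    Ivy  North       115     157
filter rows where branch == 'Main':
   late client branch  payments  amount
1     1    Ben   Main        86      78
2     7    Gus   Main       102     215
3     5    Ivy   Main        96     157
take 2 rows with largest amount:
   late client branch  payments  amount
2     7    Gus   Main       102     215
3     5    Ivy   Main        96     157
add column late_x2 = t['late'] * 2:
   late client branch  payments  amount  late_x2
2     7    Gus   Main       102     215       14
3     5    Ivy   Main        96     157       10
Hence 24.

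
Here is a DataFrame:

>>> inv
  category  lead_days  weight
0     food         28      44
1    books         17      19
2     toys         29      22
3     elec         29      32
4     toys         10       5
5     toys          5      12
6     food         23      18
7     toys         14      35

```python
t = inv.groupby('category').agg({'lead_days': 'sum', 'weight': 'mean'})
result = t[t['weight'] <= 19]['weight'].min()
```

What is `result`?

18.5

group by category: sum(lead_days), mean(weight):
          lead_days  weight
category                   
books            17    19.0
elec             29    32.0
food             51    31.0
toys             58    18.5
filter rows where weight <= 19:
          lead_days  weight
category                   
books            17    19.0
toys             58    18.5
Hence 18.5.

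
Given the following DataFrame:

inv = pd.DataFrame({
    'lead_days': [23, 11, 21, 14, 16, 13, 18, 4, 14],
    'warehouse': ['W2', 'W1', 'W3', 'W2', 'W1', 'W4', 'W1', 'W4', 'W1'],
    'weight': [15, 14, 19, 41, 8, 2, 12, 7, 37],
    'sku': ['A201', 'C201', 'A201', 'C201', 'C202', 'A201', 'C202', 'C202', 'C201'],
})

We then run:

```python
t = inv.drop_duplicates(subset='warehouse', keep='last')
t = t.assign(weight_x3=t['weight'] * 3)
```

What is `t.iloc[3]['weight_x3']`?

111

drop duplicate warehouse (keep=last):
   lead_days warehouse  weight   sku
2         21        W3      19  A201
3         14        W2      41  C201
7          4        W4       7  C202
8         14        W1      37  C201
add column weight_x3 = t['weight'] * 3:
   lead_days warehouse  weight   sku  weight_x3
2         21        W3      19  A201         57
3         14        W2      41  C201        123
7          4        W4       7  C202         21
8         14        W1      37  C201        111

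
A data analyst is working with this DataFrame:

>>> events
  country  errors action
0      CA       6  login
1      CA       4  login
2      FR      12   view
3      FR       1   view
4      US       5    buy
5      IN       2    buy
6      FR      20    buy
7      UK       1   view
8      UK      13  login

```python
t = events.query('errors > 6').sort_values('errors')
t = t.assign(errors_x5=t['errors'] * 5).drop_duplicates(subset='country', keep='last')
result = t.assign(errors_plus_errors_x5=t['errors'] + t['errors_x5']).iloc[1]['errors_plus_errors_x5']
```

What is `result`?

filter rows where errors > 6:
  country  errors action
2      FR      12   view
6      FR      20    buy
8      UK      13  login
sort by errors:
  country  errors action
2      FR      12   view
8      UK      13  login
6      FR      20    buy
add column errors_x5 = t['errors'] * 5:
  country  errors action  errors_x5
2      FR      12   view         60
8      UK      13  login         65
6      FR      20    buy        100
drop duplicate country (keep=last):
  country  errors action  errors_x5
8      UK      13  login         65
6      FR      20    buy        100
add column errors_plus_errors_x5 = t['errors'] + t['errors_x5']:
  country  errors action  errors_x5  errors_plus_errors_x5
8      UK      13  login         65                     78
6      FR      20    buy        100                    120
Then the value at position 1, column 'errors_plus_errors_x5': 120

120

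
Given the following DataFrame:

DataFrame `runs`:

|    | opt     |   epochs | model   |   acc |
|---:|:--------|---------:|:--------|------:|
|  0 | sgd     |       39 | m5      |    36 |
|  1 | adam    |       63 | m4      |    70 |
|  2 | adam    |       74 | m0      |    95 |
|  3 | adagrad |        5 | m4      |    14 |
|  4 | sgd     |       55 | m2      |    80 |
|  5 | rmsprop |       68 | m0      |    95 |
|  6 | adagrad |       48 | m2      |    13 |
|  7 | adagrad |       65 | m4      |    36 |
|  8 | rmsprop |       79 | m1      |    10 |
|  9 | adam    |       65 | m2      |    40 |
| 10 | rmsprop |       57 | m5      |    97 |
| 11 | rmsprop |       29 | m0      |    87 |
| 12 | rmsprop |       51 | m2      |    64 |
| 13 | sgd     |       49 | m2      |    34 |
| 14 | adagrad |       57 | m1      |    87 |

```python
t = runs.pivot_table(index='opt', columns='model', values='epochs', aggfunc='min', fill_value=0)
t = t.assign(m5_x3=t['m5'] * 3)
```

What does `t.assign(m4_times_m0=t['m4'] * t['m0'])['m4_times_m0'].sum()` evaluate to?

pivot: rows=opt, cols=model, min(epochs):
model    m0  m1  m2  m4  m5
opt                        
adagrad   0  57  48   5   0
adam     74   0  65  63   0
rmsprop  29  79  51   0  57
sgd       0   0  49   0  39
add column m5_x3 = t['m5'] * 3:
model    m0  m1  m2  m4  m5  m5_x3
opt                               
adagrad   0  57  48   5   0      0
adam     74   0  65  63   0      0
rmsprop  29  79  51   0  57    171
sgd       0   0  49   0  39    117
add column m4_times_m0 = t['m4'] * t['m0']:
model    m0  m1  m2  m4  m5  m5_x3  m4_times_m0
opt                                            
adagrad   0  57  48   5   0      0            0
adam     74   0  65  63   0      0         4662
rmsprop  29  79  51   0  57    171            0
sgd       0   0  49   0  39    117            0

4662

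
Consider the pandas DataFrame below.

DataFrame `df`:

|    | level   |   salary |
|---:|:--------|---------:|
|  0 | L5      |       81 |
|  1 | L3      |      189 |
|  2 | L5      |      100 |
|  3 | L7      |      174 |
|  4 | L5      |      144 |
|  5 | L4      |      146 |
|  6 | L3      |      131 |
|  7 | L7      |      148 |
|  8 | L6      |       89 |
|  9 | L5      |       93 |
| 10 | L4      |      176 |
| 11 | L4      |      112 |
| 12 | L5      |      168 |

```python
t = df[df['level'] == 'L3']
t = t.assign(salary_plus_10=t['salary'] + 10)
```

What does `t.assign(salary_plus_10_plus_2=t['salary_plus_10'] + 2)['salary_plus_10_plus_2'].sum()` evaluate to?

filter rows where level == 'L3':
  level  salary
1    L3     189
6    L3     131
add column salary_plus_10 = t['salary'] + 10:
  level  salary  salary_plus_10
1    L3     189             199
6    L3     131             141
add column salary_plus_10_plus_2 = t['salary_plus_10'] + 2:
  level  salary  salary_plus_10  salary_plus_10_plus_2
1    L3     189             199                    201
6    L3     131             141                    143

344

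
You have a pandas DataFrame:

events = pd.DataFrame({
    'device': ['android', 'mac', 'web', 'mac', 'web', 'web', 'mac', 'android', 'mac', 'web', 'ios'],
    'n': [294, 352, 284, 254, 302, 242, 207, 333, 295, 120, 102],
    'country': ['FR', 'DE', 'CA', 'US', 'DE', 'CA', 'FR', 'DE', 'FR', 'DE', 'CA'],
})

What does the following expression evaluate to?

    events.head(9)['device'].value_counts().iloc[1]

3

take first 9 rows:
    device    n country
0  android  294      FR
1      mac  352      DE
2      web  284      CA
3      mac  254      US
4      web  302      DE
5      web  242      CA
6      mac  207      FR
7  android  333      DE
8      mac  295      FR
value_counts of device:
device
mac        4
web        3
android    2
Name: count, dtype: int64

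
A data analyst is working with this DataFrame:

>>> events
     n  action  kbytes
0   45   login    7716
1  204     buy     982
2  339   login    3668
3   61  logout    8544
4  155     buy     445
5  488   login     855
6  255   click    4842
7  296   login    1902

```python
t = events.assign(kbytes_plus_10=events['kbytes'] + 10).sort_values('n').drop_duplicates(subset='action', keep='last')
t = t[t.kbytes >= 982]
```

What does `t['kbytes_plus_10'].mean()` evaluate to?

4799.33333333

add column kbytes_plus_10 = events['kbytes'] + 10:
     n  action  kbytes  kbytes_plus_10
0   45   login    7716            7726
1  204     buy     982             992
2  339   login    3668            3678
3   61  logout    8544            8554
4  155     buy     445             455
5  488   login     855             865
6  255   click    4842            4852
7  296   login    1902            1912
sort by n:
     n  action  kbytes  kbytes_plus_10
0   45   login    7716            7726
3   61  logout    8544            8554
4  155     buy     445             455
1  204     buy     982             992
6  255   click    4842            4852
7  296   login    1902            1912
2  339   login    3668            3678
5  488   login     855             865
drop duplicate action (keep=last):
     n  action  kbytes  kbytes_plus_10
3   61  logout    8544            8554
1  204     buy     982             992
6  255   click    4842            4852
5  488   login     855             865
filter rows where kbytes >= 982:
     n  action  kbytes  kbytes_plus_10
3   61  logout    8544            8554
1  204     buy     982             992
6  255   click    4842            4852
Then the mean of column 'kbytes_plus_10': 4799.33333333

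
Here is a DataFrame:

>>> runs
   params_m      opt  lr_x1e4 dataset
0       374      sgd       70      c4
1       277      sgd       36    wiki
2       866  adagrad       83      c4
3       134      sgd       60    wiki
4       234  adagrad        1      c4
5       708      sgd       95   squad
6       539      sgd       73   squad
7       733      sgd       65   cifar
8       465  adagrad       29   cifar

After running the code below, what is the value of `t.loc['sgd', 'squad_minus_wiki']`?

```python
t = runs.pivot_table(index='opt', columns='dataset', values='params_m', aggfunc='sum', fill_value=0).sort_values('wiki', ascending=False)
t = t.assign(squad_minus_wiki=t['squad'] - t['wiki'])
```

836

pivot: rows=opt, cols=dataset, sum(params_m):
dataset    c4  cifar  squad  wiki
opt                              
adagrad  1100    465      0     0
sgd       374    733   1247   411
sort by wiki descending:
dataset    c4  cifar  squad  wiki
opt                              
sgd       374    733   1247   411
adagrad  1100    465      0     0
add column squad_minus_wiki = t['squad'] - t['wiki']:
dataset    c4  cifar  squad  wiki  squad_minus_wiki
opt                                                
sgd       374    733   1247   411               836
adagrad  1100    465      0     0                 0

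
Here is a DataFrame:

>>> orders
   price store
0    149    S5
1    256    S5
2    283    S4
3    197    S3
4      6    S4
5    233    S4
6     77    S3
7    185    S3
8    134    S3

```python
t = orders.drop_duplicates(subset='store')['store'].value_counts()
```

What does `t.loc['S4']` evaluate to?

1

drop duplicate store (keep=first):
   price store
0    149    S5
2    283    S4
3    197    S3
value_counts of store:
store
S5    1
S4    1
S3    1
Name: count, dtype: int64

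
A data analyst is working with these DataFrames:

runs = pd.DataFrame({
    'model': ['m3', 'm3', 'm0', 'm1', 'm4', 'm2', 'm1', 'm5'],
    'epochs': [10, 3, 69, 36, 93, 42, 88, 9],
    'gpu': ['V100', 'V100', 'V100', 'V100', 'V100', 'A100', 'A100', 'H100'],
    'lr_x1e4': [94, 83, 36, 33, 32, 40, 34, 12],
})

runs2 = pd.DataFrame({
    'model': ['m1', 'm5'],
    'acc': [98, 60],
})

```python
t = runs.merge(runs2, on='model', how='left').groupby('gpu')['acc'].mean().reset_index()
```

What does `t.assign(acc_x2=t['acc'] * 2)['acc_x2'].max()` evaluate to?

196.0

merge on 'model' (how='left') → 8 rows:
  model  epochs   gpu  lr_x1e4   acc
0    m3      10  V100       94   NaN
1    m3       3  V100       83   NaN
2    m0      69  V100       36   NaN
3    m1      36  V100       33  98.0
4    m4      93  V100       32   NaN
5    m2      42  A100       40   NaN
6    m1      88  A100       34  98.0
7    m5       9  H100       12  60.0
group by gpu, mean of acc:
gpu
A100    98.0
H100    60.0
V100    98.0
Name: acc, dtype: float64
reset_index():
    gpu   acc
0  A100  98.0
1  H100  60.0
2  V100  98.0
add column acc_x2 = t['acc'] * 2:
    gpu   acc  acc_x2
0  A100  98.0   196.0
1  H100  60.0   120.0
2  V100  98.0   196.0
max of column 'acc_x2' → 196.0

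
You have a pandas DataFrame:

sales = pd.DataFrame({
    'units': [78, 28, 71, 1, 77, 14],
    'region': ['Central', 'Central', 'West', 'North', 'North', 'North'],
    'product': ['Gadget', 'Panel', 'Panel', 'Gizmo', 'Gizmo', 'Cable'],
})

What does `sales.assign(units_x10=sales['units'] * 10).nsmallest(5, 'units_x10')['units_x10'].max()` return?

add column units_x10 = sales['units'] * 10:
   units   region product  units_x10
0     78  Central  Gadget        780
1     28  Central   Panel        280
2     71     West   Panel        710
3      1    North   Gizmo         10
4     77    North   Gizmo        770
5     14    North   Cable        140
take 5 rows with smallest units_x10:
   units   region product  units_x10
3      1    North   Gizmo         10
5     14    North   Cable        140
1     28  Central   Panel        280
2     71     West   Panel        710
4     77    North   Gizmo        770
Finally, max of column 'units_x10' = 770.

770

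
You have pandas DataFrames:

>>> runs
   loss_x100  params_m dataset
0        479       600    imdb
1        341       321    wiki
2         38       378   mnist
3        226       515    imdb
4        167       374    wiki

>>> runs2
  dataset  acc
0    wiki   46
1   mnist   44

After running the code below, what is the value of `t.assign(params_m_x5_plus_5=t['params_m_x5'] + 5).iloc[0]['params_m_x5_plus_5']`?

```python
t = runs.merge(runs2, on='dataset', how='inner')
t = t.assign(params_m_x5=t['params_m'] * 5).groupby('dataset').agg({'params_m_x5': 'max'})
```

merge on 'dataset' (how='inner') → 3 rows:
   loss_x100  params_m dataset  acc
0        341       321    wiki   46
1         38       378   mnist   44
2        167       374    wiki   46
add column params_m_x5 = t['params_m'] * 5:
   loss_x100  params_m dataset  acc  params_m_x5
0        341       321    wiki   46         1605
1         38       378   mnist   44         1890
2        167       374    wiki   46         1870
group by dataset, max of params_m_x5:
         params_m_x5
dataset             
mnist           1890
wiki            1870
add column params_m_x5_plus_5 = t['params_m_x5'] + 5:
         params_m_x5  params_m_x5_plus_5
dataset                                 
mnist           1890                1895
wiki            1870                1875

1895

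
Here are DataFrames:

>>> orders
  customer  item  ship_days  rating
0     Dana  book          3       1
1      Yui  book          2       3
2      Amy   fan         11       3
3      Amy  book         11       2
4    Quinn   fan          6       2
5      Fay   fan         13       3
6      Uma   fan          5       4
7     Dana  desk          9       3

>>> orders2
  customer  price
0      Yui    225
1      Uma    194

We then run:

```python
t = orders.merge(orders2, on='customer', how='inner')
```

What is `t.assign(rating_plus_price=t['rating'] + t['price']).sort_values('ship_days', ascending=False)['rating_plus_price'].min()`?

merge on 'customer' (how='inner') → 2 rows:
  customer  item  ship_days  rating  price
0      Yui  book          2       3    225
1      Uma   fan          5       4    194
add column rating_plus_price = t['rating'] + t['price']:
  customer  item  ship_days  rating  price  rating_plus_price
0      Yui  book          2       3    225                228
1      Uma   fan          5       4    194                198
sort by ship_days descending:
  customer  item  ship_days  rating  price  rating_plus_price
1      Uma   fan          5       4    194                198
0      Yui  book          2       3    225                228
The min of column 'rating_plus_price' is 198.

198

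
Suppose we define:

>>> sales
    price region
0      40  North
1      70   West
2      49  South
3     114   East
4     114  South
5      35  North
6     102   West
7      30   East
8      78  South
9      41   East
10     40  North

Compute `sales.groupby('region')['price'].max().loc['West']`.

102

group by region, max of price:
region
East     114
North     40
South    114
West     102
Name: price, dtype: int64
Reading off the value at index 'West', we get 102.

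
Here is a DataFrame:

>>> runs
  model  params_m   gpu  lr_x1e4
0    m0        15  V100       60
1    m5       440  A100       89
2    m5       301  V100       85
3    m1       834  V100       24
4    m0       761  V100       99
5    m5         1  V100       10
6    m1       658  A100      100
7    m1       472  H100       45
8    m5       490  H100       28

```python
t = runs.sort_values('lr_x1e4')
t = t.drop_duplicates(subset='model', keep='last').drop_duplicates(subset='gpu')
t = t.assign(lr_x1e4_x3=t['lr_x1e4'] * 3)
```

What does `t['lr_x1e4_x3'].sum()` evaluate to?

sort by lr_x1e4:
  model  params_m   gpu  lr_x1e4
5    m5         1  V100       10
3    m1       834  V100       24
8    m5       490  H100       28
7    m1       472  H100       45
0    m0        15  V100       60
2    m5       301  V100       85
1    m5       440  A100       89
4    m0       761  V100       99
6    m1       658  A100      100
drop duplicate model (keep=last):
  model  params_m   gpu  lr_x1e4
1    m5       440  A100       89
4    m0       761  V100       99
6    m1       658  A100      100
drop duplicate gpu (keep=first):
  model  params_m   gpu  lr_x1e4
1    m5       440  A100       89
4    m0       761  V100       99
add column lr_x1e4_x3 = t['lr_x1e4'] * 3:
  model  params_m   gpu  lr_x1e4  lr_x1e4_x3
1    m5       440  A100       89         267
4    m0       761  V100       99         297
Taking the sum of column 'lr_x1e4_x3' gives 564.

564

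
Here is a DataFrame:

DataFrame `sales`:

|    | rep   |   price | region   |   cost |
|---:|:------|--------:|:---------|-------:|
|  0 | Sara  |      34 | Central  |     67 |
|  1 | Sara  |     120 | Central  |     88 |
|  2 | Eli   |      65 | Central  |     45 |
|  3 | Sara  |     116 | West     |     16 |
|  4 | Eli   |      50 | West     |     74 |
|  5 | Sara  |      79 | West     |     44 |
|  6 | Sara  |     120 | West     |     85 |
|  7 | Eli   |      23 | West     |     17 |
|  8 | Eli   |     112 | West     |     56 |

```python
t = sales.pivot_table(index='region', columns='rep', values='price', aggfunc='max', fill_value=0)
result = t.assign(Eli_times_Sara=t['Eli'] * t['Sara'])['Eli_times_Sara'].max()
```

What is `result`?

pivot: rows=region, cols=rep, max(price):
rep      Eli  Sara
region            
Central   65   120
West     112   120
add column Eli_times_Sara = t['Eli'] * t['Sara']:
rep      Eli  Sara  Eli_times_Sara
region                            
Central   65   120            7800
West     112   120           13440
Taking the max of column 'Eli_times_Sara' gives 13440.

13440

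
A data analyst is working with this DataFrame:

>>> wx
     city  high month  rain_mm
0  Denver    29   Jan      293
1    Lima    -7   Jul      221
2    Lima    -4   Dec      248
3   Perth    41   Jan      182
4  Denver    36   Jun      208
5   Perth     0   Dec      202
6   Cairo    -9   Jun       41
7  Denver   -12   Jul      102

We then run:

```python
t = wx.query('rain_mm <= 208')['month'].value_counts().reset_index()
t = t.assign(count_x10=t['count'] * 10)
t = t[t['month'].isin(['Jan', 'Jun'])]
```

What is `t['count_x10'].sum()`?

filter rows where rain_mm <= 208:
     city  high month  rain_mm
3   Perth    41   Jan      182
4  Denver    36   Jun      208
5   Perth     0   Dec      202
6   Cairo    -9   Jun       41
7  Denver   -12   Jul      102
value_counts of month:
month
Jun    2
Jan    1
Dec    1
Jul    1
Name: count, dtype: int64
reset_index():
  month  count
0   Jun      2
1   Jan      1
2   Dec      1
3   Jul      1
add column count_x10 = t['count'] * 10:
  month  count  count_x10
0   Jun      2         20
1   Jan      1         10
2   Dec      1         10
3   Jul      1         10
filter rows where month in ['Jan', 'Jun']:
  month  count  count_x10
0   Jun      2         20
1   Jan      1         10
Finally, sum of column 'count_x10' = 30.

30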